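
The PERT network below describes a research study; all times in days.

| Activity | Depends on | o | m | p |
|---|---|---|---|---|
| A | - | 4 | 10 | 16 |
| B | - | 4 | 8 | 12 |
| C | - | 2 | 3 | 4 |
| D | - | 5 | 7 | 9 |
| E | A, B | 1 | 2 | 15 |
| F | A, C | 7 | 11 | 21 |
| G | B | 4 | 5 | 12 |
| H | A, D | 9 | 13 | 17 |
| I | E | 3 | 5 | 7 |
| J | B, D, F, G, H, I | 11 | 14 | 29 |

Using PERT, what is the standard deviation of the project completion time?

3.84 days

te_A = (4 + 4·10 + 16)/6 = 60/6 = 10; σ²_A = ((16−4)/6)² = 4.000
te_B = (4 + 4·8 + 12)/6 = 48/6 = 8; σ²_B = ((12−4)/6)² = 1.778
te_C = (2 + 4·3 + 4)/6 = 18/6 = 3; σ²_C = ((4−2)/6)² = 0.111
te_D = (5 + 4·7 + 9)/6 = 42/6 = 7; σ²_D = ((9−5)/6)² = 0.444
te_E = (1 + 4·2 + 15)/6 = 24/6 = 4; σ²_E = ((15−1)/6)² = 5.444
te_F = (7 + 4·11 + 21)/6 = 72/6 = 12; σ²_F = ((21−7)/6)² = 5.444
te_G = (4 + 4·5 + 12)/6 = 36/6 = 6; σ²_G = ((12−4)/6)² = 1.778
te_H = (9 + 4·13 + 17)/6 = 78/6 = 13; σ²_H = ((17−9)/6)² = 1.778
te_I = (3 + 4·5 + 7)/6 = 30/6 = 5; σ²_I = ((7−3)/6)² = 0.444
te_J = (11 + 4·14 + 29)/6 = 96/6 = 16; σ²_J = ((29−11)/6)² = 9.000

Forward pass:
ES_A = 0; EF_A = 10
ES_B = 0; EF_B = 8
ES_C = 0; EF_C = 3
ES_D = 0; EF_D = 7
ES_E = max(EF_A=10, EF_B=8) = 10; EF_E = 10+4 = 14
ES_F = max(EF_A=10, EF_C=3) = 10; EF_F = 10+12 = 22
ES_G = 8; EF_G = 8+6 = 14
ES_H = max(EF_A=10, EF_D=7) = 10; EF_H = 10+13 = 23
ES_I = 14; EF_I = 14+5 = 19
ES_J = max(EF_B=8, EF_D=7, EF_F=22, EF_G=14, EF_H=23, EF_I=19) = 23; EF_J = 23+16 = 39
Expected project duration μ = 39 days. Critical path: A → H → J.

Variance along critical path = 4.000 + 1.778 + 9.000 = 14.778
σ = √14.778 = 3.844 days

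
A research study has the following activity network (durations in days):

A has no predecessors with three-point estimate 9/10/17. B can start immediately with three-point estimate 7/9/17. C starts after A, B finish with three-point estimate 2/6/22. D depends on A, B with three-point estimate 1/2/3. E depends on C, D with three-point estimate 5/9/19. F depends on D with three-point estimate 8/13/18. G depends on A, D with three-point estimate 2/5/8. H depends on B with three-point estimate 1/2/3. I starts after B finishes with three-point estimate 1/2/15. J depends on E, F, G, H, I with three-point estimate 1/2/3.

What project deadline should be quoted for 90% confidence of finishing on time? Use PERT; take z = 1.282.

36.5 days

te_A = (9 + 4·10 + 17)/6 = 66/6 = 11; σ²_A = ((17−9)/6)² = 1.778
te_B = (7 + 4·9 + 17)/6 = 60/6 = 10; σ²_B = ((17−7)/6)² = 2.778
te_C = (2 + 4·6 + 22)/6 = 48/6 = 8; σ²_C = ((22−2)/6)² = 11.111
te_D = (1 + 4·2 + 3)/6 = 12/6 = 2; σ²_D = ((3−1)/6)² = 0.111
te_E = (5 + 4·9 + 19)/6 = 60/6 = 10; σ²_E = ((19−5)/6)² = 5.444
te_F = (8 + 4·13 + 18)/6 = 78/6 = 13; σ²_F = ((18−8)/6)² = 2.778
te_G = (2 + 4·5 + 8)/6 = 30/6 = 5; σ²_G = ((8−2)/6)² = 1.000
te_H = (1 + 4·2 + 3)/6 = 12/6 = 2; σ²_H = ((3−1)/6)² = 0.111
te_I = (1 + 4·2 + 15)/6 = 24/6 = 4; σ²_I = ((15−1)/6)² = 5.444
te_J = (1 + 4·2 + 3)/6 = 12/6 = 2; σ²_J = ((3−1)/6)² = 0.111

Forward pass:
ES_A = 0; EF_A = 11
ES_B = 0; EF_B = 10
ES_C = max(EF_A=11, EF_B=10) = 11; EF_C = 11+8 = 19
ES_D = max(EF_A=11, EF_B=10) = 11; EF_D = 11+2 = 13
ES_E = max(EF_C=19, EF_D=13) = 19; EF_E = 19+10 = 29
ES_F = 13; EF_F = 13+13 = 26
ES_G = max(EF_A=11, EF_D=13) = 13; EF_G = 13+5 = 18
ES_H = 10; EF_H = 10+2 = 12
ES_I = 10; EF_I = 10+4 = 14
ES_J = max(EF_E=29, EF_F=26, EF_G=18, EF_H=12, EF_I=14) = 29; EF_J = 29+2 = 31
Expected project duration μ = 31 days. Critical path: A → C → E → J.

Variance along critical path = 1.778 + 11.111 + 5.444 + 0.111 = 18.444; σ = 4.295 days.
D = μ + z·σ = 31 + 1.282·4.295 = 36.5 days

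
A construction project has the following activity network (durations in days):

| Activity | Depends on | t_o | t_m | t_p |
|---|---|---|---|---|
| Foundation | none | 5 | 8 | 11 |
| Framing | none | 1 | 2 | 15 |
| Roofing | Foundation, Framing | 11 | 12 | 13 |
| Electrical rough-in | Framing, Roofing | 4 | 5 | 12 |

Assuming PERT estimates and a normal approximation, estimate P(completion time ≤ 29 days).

te_Foundation = (5 + 4·8 + 11)/6 = 48/6 = 8; σ²_Foundation = ((11−5)/6)² = 1.000
te_Framing = (1 + 4·2 + 15)/6 = 24/6 = 4; σ²_Framing = ((15−1)/6)² = 5.444
te_Roofing = (11 + 4·12 + 13)/6 = 72/6 = 12; σ²_Roofing = ((13−11)/6)² = 0.111
te_Electrical rough-in = (4 + 4·5 + 12)/6 = 36/6 = 6; σ²_Electrical rough-in = ((12−4)/6)² = 1.778

Forward pass:
ES_Foundation = 0; EF_Foundation = 8
ES_Framing = 0; EF_Framing = 4
ES_Roofing = max(EF_Foundation=8, EF_Framing=4) = 8; EF_Roofing = 8+12 = 20
ES_Electrical rough-in = max(EF_Framing=4, EF_Roofing=20) = 20; EF_Electrical rough-in = 20+6 = 26
Expected project duration μ = 26 days. Critical path: Foundation → Roofing → Electrical rough-in.

Variance along critical path = 1.000 + 0.111 + 1.778 = 2.889; σ = √2.889 = 1.700 days.
Z = (29 − 26) / 1.700 = 1.765
P(T ≤ 29) = Φ(1.765) ≈ 0.961

0.961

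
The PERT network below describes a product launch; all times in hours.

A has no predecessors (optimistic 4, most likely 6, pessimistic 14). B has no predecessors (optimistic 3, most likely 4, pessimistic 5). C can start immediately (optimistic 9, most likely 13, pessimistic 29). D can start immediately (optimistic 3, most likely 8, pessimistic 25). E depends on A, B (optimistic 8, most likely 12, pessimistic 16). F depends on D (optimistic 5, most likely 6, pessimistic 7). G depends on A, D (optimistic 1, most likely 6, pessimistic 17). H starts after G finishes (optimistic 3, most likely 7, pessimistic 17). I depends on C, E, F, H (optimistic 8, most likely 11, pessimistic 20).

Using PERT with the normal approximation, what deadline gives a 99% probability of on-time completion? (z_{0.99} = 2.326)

te_A = (4 + 4·6 + 14)/6 = 42/6 = 7; σ²_A = ((14−4)/6)² = 2.778
te_B = (3 + 4·4 + 5)/6 = 24/6 = 4; σ²_B = ((5−3)/6)² = 0.111
te_C = (9 + 4·13 + 29)/6 = 90/6 = 15; σ²_C = ((29−9)/6)² = 11.111
te_D = (3 + 4·8 + 25)/6 = 60/6 = 10; σ²_D = ((25−3)/6)² = 13.444
te_E = (8 + 4·12 + 16)/6 = 72/6 = 12; σ²_E = ((16−8)/6)² = 1.778
te_F = (5 + 4·6 + 7)/6 = 36/6 = 6; σ²_F = ((7−5)/6)² = 0.111
te_G = (1 + 4·6 + 17)/6 = 42/6 = 7; σ²_G = ((17−1)/6)² = 7.111
te_H = (3 + 4·7 + 17)/6 = 48/6 = 8; σ²_H = ((17−3)/6)² = 5.444
te_I = (8 + 4·11 + 20)/6 = 72/6 = 12; σ²_I = ((20−8)/6)² = 4.000

Forward pass:
ES_A = 0; EF_A = 7
ES_B = 0; EF_B = 4
ES_C = 0; EF_C = 15
ES_D = 0; EF_D = 10
ES_E = max(EF_A=7, EF_B=4) = 7; EF_E = 7+12 = 19
ES_F = 10; EF_F = 10+6 = 16
ES_G = max(EF_A=7, EF_D=10) = 10; EF_G = 10+7 = 17
ES_H = 17; EF_H = 17+8 = 25
ES_I = max(EF_C=15, EF_E=19, EF_F=16, EF_H=25) = 25; EF_I = 25+12 = 37
Expected project duration μ = 37 hours. Critical path: D → G → H → I.

Variance along critical path = 13.444 + 7.111 + 5.444 + 4.000 = 30.000; σ = 5.477 hours.
D = μ + z·σ = 37 + 2.326·5.477 = 49.7 hours

49.7 hours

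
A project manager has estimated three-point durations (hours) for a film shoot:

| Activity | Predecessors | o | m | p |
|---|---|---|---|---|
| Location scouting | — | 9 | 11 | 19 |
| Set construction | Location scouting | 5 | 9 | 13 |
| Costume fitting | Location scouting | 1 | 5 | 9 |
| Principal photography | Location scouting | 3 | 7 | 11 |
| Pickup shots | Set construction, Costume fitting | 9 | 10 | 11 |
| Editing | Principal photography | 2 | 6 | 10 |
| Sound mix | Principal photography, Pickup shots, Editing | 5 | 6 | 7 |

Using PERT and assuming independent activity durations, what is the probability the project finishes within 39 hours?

te_Location scouting = (9 + 4·11 + 19)/6 = 72/6 = 12; σ²_Location scouting = ((19−9)/6)² = 2.778
te_Set construction = (5 + 4·9 + 13)/6 = 54/6 = 9; σ²_Set construction = ((13−5)/6)² = 1.778
te_Costume fitting = (1 + 4·5 + 9)/6 = 30/6 = 5; σ²_Costume fitting = ((9−1)/6)² = 1.778
te_Principal photography = (3 + 4·7 + 11)/6 = 42/6 = 7; σ²_Principal photography = ((11−3)/6)² = 1.778
te_Pickup shots = (9 + 4·10 + 11)/6 = 60/6 = 10; σ²_Pickup shots = ((11−9)/6)² = 0.111
te_Editing = (2 + 4·6 + 10)/6 = 36/6 = 6; σ²_Editing = ((10−2)/6)² = 1.778
te_Sound mix = (5 + 4·6 + 7)/6 = 36/6 = 6; σ²_Sound mix = ((7−5)/6)² = 0.111

Forward pass:
ES_Location scouting = 0; EF_Location scouting = 12
ES_Set construction = 12; EF_Set construction = 12+9 = 21
ES_Costume fitting = 12; EF_Costume fitting = 12+5 = 17
ES_Principal photography = 12; EF_Principal photography = 12+7 = 19
ES_Pickup shots = max(EF_Set construction=21, EF_Costume fitting=17) = 21; EF_Pickup shots = 21+10 = 31
ES_Editing = 19; EF_Editing = 19+6 = 25
ES_Sound mix = max(EF_Principal photography=19, EF_Pickup shots=31, EF_Editing=25) = 31; EF_Sound mix = 31+6 = 37
Expected project duration μ = 37 hours. Critical path: Location scouting → Set construction → Pickup shots → Sound mix.

Variance along critical path = 2.778 + 1.778 + 0.111 + 0.111 = 4.778; σ = √4.778 = 2.186 hours.
Z = (39 − 37) / 2.186 = 0.915
P(T ≤ 39) = Φ(0.915) ≈ 0.820

0.820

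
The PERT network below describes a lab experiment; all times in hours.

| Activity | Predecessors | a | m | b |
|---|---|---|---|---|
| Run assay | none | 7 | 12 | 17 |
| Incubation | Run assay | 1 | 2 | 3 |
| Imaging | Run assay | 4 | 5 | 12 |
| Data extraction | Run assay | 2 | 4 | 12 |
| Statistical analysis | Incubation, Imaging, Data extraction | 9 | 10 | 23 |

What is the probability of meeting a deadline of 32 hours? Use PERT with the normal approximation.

0.736

te_Run assay = (7 + 4·12 + 17)/6 = 72/6 = 12; σ²_Run assay = ((17−7)/6)² = 2.778
te_Incubation = (1 + 4·2 + 3)/6 = 12/6 = 2; σ²_Incubation = ((3−1)/6)² = 0.111
te_Imaging = (4 + 4·5 + 12)/6 = 36/6 = 6; σ²_Imaging = ((12−4)/6)² = 1.778
te_Data extraction = (2 + 4·4 + 12)/6 = 30/6 = 5; σ²_Data extraction = ((12−2)/6)² = 2.778
te_Statistical analysis = (9 + 4·10 + 23)/6 = 72/6 = 12; σ²_Statistical analysis = ((23−9)/6)² = 5.444

Forward pass:
ES_Run assay = 0; EF_Run assay = 12
ES_Incubation = 12; EF_Incubation = 12+2 = 14
ES_Imaging = 12; EF_Imaging = 12+6 = 18
ES_Data extraction = 12; EF_Data extraction = 12+5 = 17
ES_Statistical analysis = max(EF_Incubation=14, EF_Imaging=18, EF_Data extraction=17) = 18; EF_Statistical analysis = 18+12 = 30
Expected project duration μ = 30 hours. Critical path: Run assay → Imaging → Statistical analysis.

Variance along critical path = 2.778 + 1.778 + 5.444 = 10.000; σ = √10.000 = 3.162 hours.
Z = (32 − 30) / 3.162 = 0.632
P(T ≤ 32) = Φ(0.632) ≈ 0.736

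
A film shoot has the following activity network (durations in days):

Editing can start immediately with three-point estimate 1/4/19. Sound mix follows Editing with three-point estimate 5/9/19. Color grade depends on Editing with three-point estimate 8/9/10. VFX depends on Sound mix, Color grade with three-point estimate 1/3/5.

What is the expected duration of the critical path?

te_Editing = (1 + 4·4 + 19)/6 = 36/6 = 6
te_Sound mix = (5 + 4·9 + 19)/6 = 60/6 = 10
te_Color grade = (8 + 4·9 + 10)/6 = 54/6 = 9
te_VFX = (1 + 4·3 + 5)/6 = 18/6 = 3

Forward pass:
ES_Editing = 0; EF_Editing = 6
ES_Sound mix = 6; EF_Sound mix = 6+10 = 16
ES_Color grade = 6; EF_Color grade = 6+9 = 15
ES_VFX = max(EF_Sound mix=16, EF_Color grade=15) = 16; EF_VFX = 16+3 = 19
Expected project duration μ = 19 days. Critical path: Editing → Sound mix → VFX.

19 days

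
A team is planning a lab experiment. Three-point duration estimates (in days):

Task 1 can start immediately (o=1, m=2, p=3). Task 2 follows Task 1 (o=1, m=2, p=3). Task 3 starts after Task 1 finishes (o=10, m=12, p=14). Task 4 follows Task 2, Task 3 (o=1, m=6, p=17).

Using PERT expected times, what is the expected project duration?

te_Task 1 = (1 + 4·2 + 3)/6 = 12/6 = 2
te_Task 2 = (1 + 4·2 + 3)/6 = 12/6 = 2
te_Task 3 = (10 + 4·12 + 14)/6 = 72/6 = 12
te_Task 4 = (1 + 4·6 + 17)/6 = 42/6 = 7

Forward pass:
ES_Task 1 = 0; EF_Task 1 = 2
ES_Task 2 = 2; EF_Task 2 = 2+2 = 4
ES_Task 3 = 2; EF_Task 3 = 2+12 = 14
ES_Task 4 = max(EF_Task 2=4, EF_Task 3=14) = 14; EF_Task 4 = 14+7 = 21
Expected project duration μ = 21 days. Critical path: Task 1 → Task 3 → Task 4.

21 days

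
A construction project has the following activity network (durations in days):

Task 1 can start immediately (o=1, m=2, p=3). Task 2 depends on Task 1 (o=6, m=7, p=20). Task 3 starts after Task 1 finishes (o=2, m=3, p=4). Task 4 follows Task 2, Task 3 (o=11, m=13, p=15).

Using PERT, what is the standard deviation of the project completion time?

2.45 days

te_Task 1 = (1 + 4·2 + 3)/6 = 12/6 = 2; σ²_Task 1 = ((3−1)/6)² = 0.111
te_Task 2 = (6 + 4·7 + 20)/6 = 54/6 = 9; σ²_Task 2 = ((20−6)/6)² = 5.444
te_Task 3 = (2 + 4·3 + 4)/6 = 18/6 = 3; σ²_Task 3 = ((4−2)/6)² = 0.111
te_Task 4 = (11 + 4·13 + 15)/6 = 78/6 = 13; σ²_Task 4 = ((15−11)/6)² = 0.444

Forward pass:
ES_Task 1 = 0; EF_Task 1 = 2
ES_Task 2 = 2; EF_Task 2 = 2+9 = 11
ES_Task 3 = 2; EF_Task 3 = 2+3 = 5
ES_Task 4 = max(EF_Task 2=11, EF_Task 3=5) = 11; EF_Task 4 = 11+13 = 24
Expected project duration μ = 24 days. Critical path: Task 1 → Task 2 → Task 4.

Variance along critical path = 0.111 + 5.444 + 0.444 = 6.000
σ = √6.000 = 2.449 days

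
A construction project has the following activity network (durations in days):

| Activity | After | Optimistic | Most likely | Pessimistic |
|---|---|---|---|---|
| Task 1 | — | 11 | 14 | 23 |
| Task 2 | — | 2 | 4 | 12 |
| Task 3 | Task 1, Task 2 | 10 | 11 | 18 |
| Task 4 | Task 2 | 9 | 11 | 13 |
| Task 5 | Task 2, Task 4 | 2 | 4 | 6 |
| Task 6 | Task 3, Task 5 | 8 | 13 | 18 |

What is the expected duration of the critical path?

40 days

te_Task 1 = (11 + 4·14 + 23)/6 = 90/6 = 15
te_Task 2 = (2 + 4·4 + 12)/6 = 30/6 = 5
te_Task 3 = (10 + 4·11 + 18)/6 = 72/6 = 12
te_Task 4 = (9 + 4·11 + 13)/6 = 66/6 = 11
te_Task 5 = (2 + 4·4 + 6)/6 = 24/6 = 4
te_Task 6 = (8 + 4·13 + 18)/6 = 78/6 = 13

Forward pass:
ES_Task 1 = 0; EF_Task 1 = 15
ES_Task 2 = 0; EF_Task 2 = 5
ES_Task 3 = max(EF_Task 1=15, EF_Task 2=5) = 15; EF_Task 3 = 15+12 = 27
ES_Task 4 = 5; EF_Task 4 = 5+11 = 16
ES_Task 5 = max(EF_Task 2=5, EF_Task 4=16) = 16; EF_Task 5 = 16+4 = 20
ES_Task 6 = max(EF_Task 3=27, EF_Task 5=20) = 27; EF_Task 6 = 27+13 = 40
Expected project duration μ = 40 days. Critical path: Task 1 → Task 3 → Task 6.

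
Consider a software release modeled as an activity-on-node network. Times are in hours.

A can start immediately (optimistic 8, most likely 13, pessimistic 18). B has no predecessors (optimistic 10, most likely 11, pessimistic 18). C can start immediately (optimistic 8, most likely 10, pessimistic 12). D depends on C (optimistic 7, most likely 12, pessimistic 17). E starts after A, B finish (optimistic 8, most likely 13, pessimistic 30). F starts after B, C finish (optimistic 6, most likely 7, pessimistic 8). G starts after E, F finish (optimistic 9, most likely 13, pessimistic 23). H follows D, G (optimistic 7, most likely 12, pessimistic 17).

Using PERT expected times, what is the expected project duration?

54 hours

te_A = (8 + 4·13 + 18)/6 = 78/6 = 13
te_B = (10 + 4·11 + 18)/6 = 72/6 = 12
te_C = (8 + 4·10 + 12)/6 = 60/6 = 10
te_D = (7 + 4·12 + 17)/6 = 72/6 = 12
te_E = (8 + 4·13 + 30)/6 = 90/6 = 15
te_F = (6 + 4·7 + 8)/6 = 42/6 = 7
te_G = (9 + 4·13 + 23)/6 = 84/6 = 14
te_H = (7 + 4·12 + 17)/6 = 72/6 = 12

Forward pass:
ES_A = 0; EF_A = 13
ES_B = 0; EF_B = 12
ES_C = 0; EF_C = 10
ES_D = 10; EF_D = 10+12 = 22
ES_E = max(EF_A=13, EF_B=12) = 13; EF_E = 13+15 = 28
ES_F = max(EF_B=12, EF_C=10) = 12; EF_F = 12+7 = 19
ES_G = max(EF_E=28, EF_F=19) = 28; EF_G = 28+14 = 42
ES_H = max(EF_D=22, EF_G=42) = 42; EF_H = 42+12 = 54
Expected project duration μ = 54 hours. Critical path: A → E → G → H.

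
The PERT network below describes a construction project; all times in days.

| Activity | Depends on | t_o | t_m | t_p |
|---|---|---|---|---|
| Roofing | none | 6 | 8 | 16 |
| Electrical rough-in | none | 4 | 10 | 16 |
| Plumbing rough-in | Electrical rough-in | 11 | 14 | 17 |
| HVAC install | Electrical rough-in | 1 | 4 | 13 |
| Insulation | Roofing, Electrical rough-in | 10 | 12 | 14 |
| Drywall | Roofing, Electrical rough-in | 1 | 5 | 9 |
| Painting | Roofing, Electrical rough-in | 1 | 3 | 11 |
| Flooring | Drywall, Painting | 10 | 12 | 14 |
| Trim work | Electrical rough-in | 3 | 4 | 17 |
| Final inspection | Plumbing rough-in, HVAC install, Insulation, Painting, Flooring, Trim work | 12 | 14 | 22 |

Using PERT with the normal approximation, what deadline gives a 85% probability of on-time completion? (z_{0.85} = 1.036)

45.1 days

te_Roofing = (6 + 4·8 + 16)/6 = 54/6 = 9; σ²_Roofing = ((16−6)/6)² = 2.778
te_Electrical rough-in = (4 + 4·10 + 16)/6 = 60/6 = 10; σ²_Electrical rough-in = ((16−4)/6)² = 4.000
te_Plumbing rough-in = (11 + 4·14 + 17)/6 = 84/6 = 14; σ²_Plumbing rough-in = ((17−11)/6)² = 1.000
te_HVAC install = (1 + 4·4 + 13)/6 = 30/6 = 5; σ²_HVAC install = ((13−1)/6)² = 4.000
te_Insulation = (10 + 4·12 + 14)/6 = 72/6 = 12; σ²_Insulation = ((14−10)/6)² = 0.444
te_Drywall = (1 + 4·5 + 9)/6 = 30/6 = 5; σ²_Drywall = ((9−1)/6)² = 1.778
te_Painting = (1 + 4·3 + 11)/6 = 24/6 = 4; σ²_Painting = ((11−1)/6)² = 2.778
te_Flooring = (10 + 4·12 + 14)/6 = 72/6 = 12; σ²_Flooring = ((14−10)/6)² = 0.444
te_Trim work = (3 + 4·4 + 17)/6 = 36/6 = 6; σ²_Trim work = ((17−3)/6)² = 5.444
te_Final inspection = (12 + 4·14 + 22)/6 = 90/6 = 15; σ²_Final inspection = ((22−12)/6)² = 2.778

Forward pass:
ES_Roofing = 0; EF_Roofing = 9
ES_Electrical rough-in = 0; EF_Electrical rough-in = 10
ES_Plumbing rough-in = 10; EF_Plumbing rough-in = 10+14 = 24
ES_HVAC install = 10; EF_HVAC install = 10+5 = 15
ES_Insulation = max(EF_Roofing=9, EF_Electrical rough-in=10) = 10; EF_Insulation = 10+12 = 22
ES_Drywall = max(EF_Roofing=9, EF_Electrical rough-in=10) = 10; EF_Drywall = 10+5 = 15
ES_Painting = max(EF_Roofing=9, EF_Electrical rough-in=10) = 10; EF_Painting = 10+4 = 14
ES_Flooring = max(EF_Drywall=15, EF_Painting=14) = 15; EF_Flooring = 15+12 = 27
ES_Trim work = 10; EF_Trim work = 10+6 = 16
ES_Final inspection = max(EF_Plumbing rough-in=24, EF_HVAC install=15, EF_Insulation=22, EF_Painting=14, EF_Flooring=27, EF_Trim work=16) = 27; EF_Final inspection = 27+15 = 42
Expected project duration μ = 42 days. Critical path: Electrical rough-in → Drywall → Flooring → Final inspection.

Variance along critical path = 4.000 + 1.778 + 0.444 + 2.778 = 9.000; σ = 3.000 days.
D = μ + z·σ = 42 + 1.036·3.000 = 45.1 days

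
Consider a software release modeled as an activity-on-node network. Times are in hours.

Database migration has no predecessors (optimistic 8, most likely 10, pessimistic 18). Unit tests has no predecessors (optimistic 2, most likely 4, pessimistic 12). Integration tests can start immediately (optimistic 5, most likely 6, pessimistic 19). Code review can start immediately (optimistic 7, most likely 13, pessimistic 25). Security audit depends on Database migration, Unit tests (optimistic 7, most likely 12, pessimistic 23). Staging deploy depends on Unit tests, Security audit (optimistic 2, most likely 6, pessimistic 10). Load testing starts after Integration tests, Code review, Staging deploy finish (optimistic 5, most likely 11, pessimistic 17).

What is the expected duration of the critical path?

te_Database migration = (8 + 4·10 + 18)/6 = 66/6 = 11
te_Unit tests = (2 + 4·4 + 12)/6 = 30/6 = 5
te_Integration tests = (5 + 4·6 + 19)/6 = 48/6 = 8
te_Code review = (7 + 4·13 + 25)/6 = 84/6 = 14
te_Security audit = (7 + 4·12 + 23)/6 = 78/6 = 13
te_Staging deploy = (2 + 4·6 + 10)/6 = 36/6 = 6
te_Load testing = (5 + 4·11 + 17)/6 = 66/6 = 11

Forward pass:
ES_Database migration = 0; EF_Database migration = 11
ES_Unit tests = 0; EF_Unit tests = 5
ES_Integration tests = 0; EF_Integration tests = 8
ES_Code review = 0; EF_Code review = 14
ES_Security audit = max(EF_Database migration=11, EF_Unit tests=5) = 11; EF_Security audit = 11+13 = 24
ES_Staging deploy = max(EF_Unit tests=5, EF_Security audit=24) = 24; EF_Staging deploy = 24+6 = 30
ES_Load testing = max(EF_Integration tests=8, EF_Code review=14, EF_Staging deploy=30) = 30; EF_Load testing = 30+11 = 41
Expected project duration μ = 41 hours. Critical path: Database migration → Security audit → Staging deploy → Load testing.

41 hours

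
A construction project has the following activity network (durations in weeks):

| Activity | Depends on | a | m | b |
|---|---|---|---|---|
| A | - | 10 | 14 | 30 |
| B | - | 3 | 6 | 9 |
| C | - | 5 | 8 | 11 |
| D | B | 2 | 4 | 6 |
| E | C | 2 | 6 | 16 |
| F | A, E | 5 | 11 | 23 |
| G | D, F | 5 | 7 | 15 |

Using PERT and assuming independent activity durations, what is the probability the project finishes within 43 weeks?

0.928

te_A = (10 + 4·14 + 30)/6 = 96/6 = 16; σ²_A = ((30−10)/6)² = 11.111
te_B = (3 + 4·6 + 9)/6 = 36/6 = 6; σ²_B = ((9−3)/6)² = 1.000
te_C = (5 + 4·8 + 11)/6 = 48/6 = 8; σ²_C = ((11−5)/6)² = 1.000
te_D = (2 + 4·4 + 6)/6 = 24/6 = 4; σ²_D = ((6−2)/6)² = 0.444
te_E = (2 + 4·6 + 16)/6 = 42/6 = 7; σ²_E = ((16−2)/6)² = 5.444
te_F = (5 + 4·11 + 23)/6 = 72/6 = 12; σ²_F = ((23−5)/6)² = 9.000
te_G = (5 + 4·7 + 15)/6 = 48/6 = 8; σ²_G = ((15−5)/6)² = 2.778

Forward pass:
ES_A = 0; EF_A = 16
ES_B = 0; EF_B = 6
ES_C = 0; EF_C = 8
ES_D = 6; EF_D = 6+4 = 10
ES_E = 8; EF_E = 8+7 = 15
ES_F = max(EF_A=16, EF_E=15) = 16; EF_F = 16+12 = 28
ES_G = max(EF_D=10, EF_F=28) = 28; EF_G = 28+8 = 36
Expected project duration μ = 36 weeks. Critical path: A → F → G.

Variance along critical path = 11.111 + 9.000 + 2.778 = 22.889; σ = √22.889 = 4.784 weeks.
Z = (43 − 36) / 4.784 = 1.463
P(T ≤ 43) = Φ(1.463) ≈ 0.928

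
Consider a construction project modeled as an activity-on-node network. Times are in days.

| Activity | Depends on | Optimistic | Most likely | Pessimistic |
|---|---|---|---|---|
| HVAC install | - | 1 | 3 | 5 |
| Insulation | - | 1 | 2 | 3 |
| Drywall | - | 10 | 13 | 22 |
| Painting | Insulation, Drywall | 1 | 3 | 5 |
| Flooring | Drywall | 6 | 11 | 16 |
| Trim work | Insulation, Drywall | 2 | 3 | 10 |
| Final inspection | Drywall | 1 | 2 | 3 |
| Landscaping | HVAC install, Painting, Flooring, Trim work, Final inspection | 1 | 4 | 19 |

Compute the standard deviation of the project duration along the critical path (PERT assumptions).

3.97 days

te_HVAC install = (1 + 4·3 + 5)/6 = 18/6 = 3; σ²_HVAC install = ((5−1)/6)² = 0.444
te_Insulation = (1 + 4·2 + 3)/6 = 12/6 = 2; σ²_Insulation = ((3−1)/6)² = 0.111
te_Drywall = (10 + 4·13 + 22)/6 = 84/6 = 14; σ²_Drywall = ((22−10)/6)² = 4.000
te_Painting = (1 + 4·3 + 5)/6 = 18/6 = 3; σ²_Painting = ((5−1)/6)² = 0.444
te_Flooring = (6 + 4·11 + 16)/6 = 66/6 = 11; σ²_Flooring = ((16−6)/6)² = 2.778
te_Trim work = (2 + 4·3 + 10)/6 = 24/6 = 4; σ²_Trim work = ((10−2)/6)² = 1.778
te_Final inspection = (1 + 4·2 + 3)/6 = 12/6 = 2; σ²_Final inspection = ((3−1)/6)² = 0.111
te_Landscaping = (1 + 4·4 + 19)/6 = 36/6 = 6; σ²_Landscaping = ((19−1)/6)² = 9.000

Forward pass:
ES_HVAC install = 0; EF_HVAC install = 3
ES_Insulation = 0; EF_Insulation = 2
ES_Drywall = 0; EF_Drywall = 14
ES_Painting = max(EF_Insulation=2, EF_Drywall=14) = 14; EF_Painting = 14+3 = 17
ES_Flooring = 14; EF_Flooring = 14+11 = 25
ES_Trim work = max(EF_Insulation=2, EF_Drywall=14) = 14; EF_Trim work = 14+4 = 18
ES_Final inspection = 14; EF_Final inspection = 14+2 = 16
ES_Landscaping = max(EF_HVAC install=3, EF_Painting=17, EF_Flooring=25, EF_Trim work=18, EF_Final inspection=16) = 25; EF_Landscaping = 25+6 = 31
Expected project duration μ = 31 days. Critical path: Drywall → Flooring → Landscaping.

Variance along critical path = 4.000 + 2.778 + 9.000 = 15.778
σ = √15.778 = 3.972 days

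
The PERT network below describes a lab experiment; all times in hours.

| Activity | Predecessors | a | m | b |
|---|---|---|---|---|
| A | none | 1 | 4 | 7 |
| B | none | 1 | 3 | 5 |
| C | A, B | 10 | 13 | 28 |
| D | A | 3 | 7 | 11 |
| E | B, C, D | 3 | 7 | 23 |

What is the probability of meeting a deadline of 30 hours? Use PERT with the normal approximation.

te_A = (1 + 4·4 + 7)/6 = 24/6 = 4; σ²_A = ((7−1)/6)² = 1.000
te_B = (1 + 4·3 + 5)/6 = 18/6 = 3; σ²_B = ((5−1)/6)² = 0.444
te_C = (10 + 4·13 + 28)/6 = 90/6 = 15; σ²_C = ((28−10)/6)² = 9.000
te_D = (3 + 4·7 + 11)/6 = 42/6 = 7; σ²_D = ((11−3)/6)² = 1.778
te_E = (3 + 4·7 + 23)/6 = 54/6 = 9; σ²_E = ((23−3)/6)² = 11.111

Forward pass:
ES_A = 0; EF_A = 4
ES_B = 0; EF_B = 3
ES_C = max(EF_A=4, EF_B=3) = 4; EF_C = 4+15 = 19
ES_D = 4; EF_D = 4+7 = 11
ES_E = max(EF_B=3, EF_C=19, EF_D=11) = 19; EF_E = 19+9 = 28
Expected project duration μ = 28 hours. Critical path: A → C → E.

Variance along critical path = 1.000 + 9.000 + 11.111 = 21.111; σ = √21.111 = 4.595 hours.
Z = (30 − 28) / 4.595 = 0.435
P(T ≤ 30) = Φ(0.435) ≈ 0.668

0.668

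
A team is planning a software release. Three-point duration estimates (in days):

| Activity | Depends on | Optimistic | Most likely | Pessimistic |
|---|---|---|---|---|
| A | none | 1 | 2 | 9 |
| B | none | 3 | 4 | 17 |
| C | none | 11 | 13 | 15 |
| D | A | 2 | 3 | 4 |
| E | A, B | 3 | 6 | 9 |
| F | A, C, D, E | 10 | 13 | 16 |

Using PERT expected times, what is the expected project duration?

26 days

te_A = (1 + 4·2 + 9)/6 = 18/6 = 3
te_B = (3 + 4·4 + 17)/6 = 36/6 = 6
te_C = (11 + 4·13 + 15)/6 = 78/6 = 13
te_D = (2 + 4·3 + 4)/6 = 18/6 = 3
te_E = (3 + 4·6 + 9)/6 = 36/6 = 6
te_F = (10 + 4·13 + 16)/6 = 78/6 = 13

Forward pass:
ES_A = 0; EF_A = 3
ES_B = 0; EF_B = 6
ES_C = 0; EF_C = 13
ES_D = 3; EF_D = 3+3 = 6
ES_E = max(EF_A=3, EF_B=6) = 6; EF_E = 6+6 = 12
ES_F = max(EF_A=3, EF_C=13, EF_D=6, EF_E=12) = 13; EF_F = 13+13 = 26
Expected project duration μ = 26 days. Critical path: C → F.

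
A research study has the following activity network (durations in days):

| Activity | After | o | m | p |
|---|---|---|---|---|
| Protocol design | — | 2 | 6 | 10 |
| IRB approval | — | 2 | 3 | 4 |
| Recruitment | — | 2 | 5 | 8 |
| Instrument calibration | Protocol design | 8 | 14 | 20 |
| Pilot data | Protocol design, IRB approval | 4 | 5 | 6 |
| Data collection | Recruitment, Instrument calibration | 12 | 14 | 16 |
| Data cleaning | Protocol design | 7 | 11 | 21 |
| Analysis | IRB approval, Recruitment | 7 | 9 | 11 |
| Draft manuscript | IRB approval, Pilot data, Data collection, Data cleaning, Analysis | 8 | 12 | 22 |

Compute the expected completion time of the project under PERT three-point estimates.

te_Protocol design = (2 + 4·6 + 10)/6 = 36/6 = 6
te_IRB approval = (2 + 4·3 + 4)/6 = 18/6 = 3
te_Recruitment = (2 + 4·5 + 8)/6 = 30/6 = 5
te_Instrument calibration = (8 + 4·14 + 20)/6 = 84/6 = 14
te_Pilot data = (4 + 4·5 + 6)/6 = 30/6 = 5
te_Data collection = (12 + 4·14 + 16)/6 = 84/6 = 14
te_Data cleaning = (7 + 4·11 + 21)/6 = 72/6 = 12
te_Analysis = (7 + 4·9 + 11)/6 = 54/6 = 9
te_Draft manuscript = (8 + 4·12 + 22)/6 = 78/6 = 13

Forward pass:
ES_Protocol design = 0; EF_Protocol design = 6
ES_IRB approval = 0; EF_IRB approval = 3
ES_Recruitment = 0; EF_Recruitment = 5
ES_Instrument calibration = 6; EF_Instrument calibration = 6+14 = 20
ES_Pilot data = max(EF_Protocol design=6, EF_IRB approval=3) = 6; EF_Pilot data = 6+5 = 11
ES_Data collection = max(EF_Recruitment=5, EF_Instrument calibration=20) = 20; EF_Data collection = 20+14 = 34
ES_Data cleaning = 6; EF_Data cleaning = 6+12 = 18
ES_Analysis = max(EF_IRB approval=3, EF_Recruitment=5) = 5; EF_Analysis = 5+9 = 14
ES_Draft manuscript = max(EF_IRB approval=3, EF_Pilot data=11, EF_Data collection=34, EF_Data cleaning=18, EF_Analysis=14) = 34; EF_Draft manuscript = 34+13 = 47
Expected project duration μ = 47 days. Critical path: Protocol design → Instrument calibration → Data collection → Draft manuscript.

47 days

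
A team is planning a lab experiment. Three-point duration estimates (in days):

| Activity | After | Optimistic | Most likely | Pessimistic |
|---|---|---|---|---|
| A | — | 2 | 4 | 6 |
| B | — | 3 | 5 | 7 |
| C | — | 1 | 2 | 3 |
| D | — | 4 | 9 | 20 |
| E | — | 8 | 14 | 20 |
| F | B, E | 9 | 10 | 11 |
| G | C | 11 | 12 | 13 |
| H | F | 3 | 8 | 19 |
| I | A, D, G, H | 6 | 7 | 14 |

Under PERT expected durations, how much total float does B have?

te_A = (2 + 4·4 + 6)/6 = 24/6 = 4
te_B = (3 + 4·5 + 7)/6 = 30/6 = 5
te_C = (1 + 4·2 + 3)/6 = 12/6 = 2
te_D = (4 + 4·9 + 20)/6 = 60/6 = 10
te_E = (8 + 4·14 + 20)/6 = 84/6 = 14
te_F = (9 + 4·10 + 11)/6 = 60/6 = 10
te_G = (11 + 4·12 + 13)/6 = 72/6 = 12
te_H = (3 + 4·8 + 19)/6 = 54/6 = 9
te_I = (6 + 4·7 + 14)/6 = 48/6 = 8

Forward pass:
ES_A = 0; EF_A = 4
ES_B = 0; EF_B = 5
ES_C = 0; EF_C = 2
ES_D = 0; EF_D = 10
ES_E = 0; EF_E = 14
ES_F = max(EF_B=5, EF_E=14) = 14; EF_F = 14+10 = 24
ES_G = 2; EF_G = 2+12 = 14
ES_H = 24; EF_H = 24+9 = 33
ES_I = max(EF_A=4, EF_D=10, EF_G=14, EF_H=33) = 33; EF_I = 33+8 = 41
Expected project duration μ = 41 days. Critical path: E → F → H → I.

Backward pass:
LF_I = 41; LS_I = 41−8 = 33
LF_H = LS_I = 33; LS_H = 33−9 = 24
LF_G = LS_I = 33; LS_G = 33−12 = 21
LF_F = LS_H = 24; LS_F = 24−10 = 14
LF_E = LS_F = 14; LS_E = 14−14 = 0
LF_D = LS_I = 33; LS_D = 33−10 = 23
LF_C = LS_G = 21; LS_C = 21−2 = 19
LF_B = LS_F = 14; LS_B = 14−5 = 9
LF_A = LS_I = 33; LS_A = 33−4 = 29
Slack_B = LS_B − ES_B = 9 − 0 = 9

9 days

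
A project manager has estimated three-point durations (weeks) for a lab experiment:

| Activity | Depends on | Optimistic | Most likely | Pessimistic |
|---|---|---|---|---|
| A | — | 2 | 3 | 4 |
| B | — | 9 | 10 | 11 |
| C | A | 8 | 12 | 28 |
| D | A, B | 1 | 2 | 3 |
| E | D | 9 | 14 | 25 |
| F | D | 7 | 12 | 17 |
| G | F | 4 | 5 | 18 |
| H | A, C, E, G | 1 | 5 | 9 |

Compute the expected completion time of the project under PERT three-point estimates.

te_A = (2 + 4·3 + 4)/6 = 18/6 = 3
te_B = (9 + 4·10 + 11)/6 = 60/6 = 10
te_C = (8 + 4·12 + 28)/6 = 84/6 = 14
te_D = (1 + 4·2 + 3)/6 = 12/6 = 2
te_E = (9 + 4·14 + 25)/6 = 90/6 = 15
te_F = (7 + 4·12 + 17)/6 = 72/6 = 12
te_G = (4 + 4·5 + 18)/6 = 42/6 = 7
te_H = (1 + 4·5 + 9)/6 = 30/6 = 5

Forward pass:
ES_A = 0; EF_A = 3
ES_B = 0; EF_B = 10
ES_C = 3; EF_C = 3+14 = 17
ES_D = max(EF_A=3, EF_B=10) = 10; EF_D = 10+2 = 12
ES_E = 12; EF_E = 12+15 = 27
ES_F = 12; EF_F = 12+12 = 24
ES_G = 24; EF_G = 24+7 = 31
ES_H = max(EF_A=3, EF_C=17, EF_E=27, EF_G=31) = 31; EF_H = 31+5 = 36
Expected project duration μ = 36 weeks. Critical path: B → D → F → G → H.

36 weeks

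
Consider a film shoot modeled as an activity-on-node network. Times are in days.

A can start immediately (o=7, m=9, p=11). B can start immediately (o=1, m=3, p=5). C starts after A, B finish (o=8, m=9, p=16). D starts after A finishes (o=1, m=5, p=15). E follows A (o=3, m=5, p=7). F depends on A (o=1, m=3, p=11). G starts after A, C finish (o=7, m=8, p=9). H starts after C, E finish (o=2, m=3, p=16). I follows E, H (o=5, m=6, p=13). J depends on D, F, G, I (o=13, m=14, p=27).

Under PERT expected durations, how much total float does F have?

18 days

te_A = (7 + 4·9 + 11)/6 = 54/6 = 9
te_B = (1 + 4·3 + 5)/6 = 18/6 = 3
te_C = (8 + 4·9 + 16)/6 = 60/6 = 10
te_D = (1 + 4·5 + 15)/6 = 36/6 = 6
te_E = (3 + 4·5 + 7)/6 = 30/6 = 5
te_F = (1 + 4·3 + 11)/6 = 24/6 = 4
te_G = (7 + 4·8 + 9)/6 = 48/6 = 8
te_H = (2 + 4·3 + 16)/6 = 30/6 = 5
te_I = (5 + 4·6 + 13)/6 = 42/6 = 7
te_J = (13 + 4·14 + 27)/6 = 96/6 = 16

Forward pass:
ES_A = 0; EF_A = 9
ES_B = 0; EF_B = 3
ES_C = max(EF_A=9, EF_B=3) = 9; EF_C = 9+10 = 19
ES_D = 9; EF_D = 9+6 = 15
ES_E = 9; EF_E = 9+5 = 14
ES_F = 9; EF_F = 9+4 = 13
ES_G = max(EF_A=9, EF_C=19) = 19; EF_G = 19+8 = 27
ES_H = max(EF_C=19, EF_E=14) = 19; EF_H = 19+5 = 24
ES_I = max(EF_E=14, EF_H=24) = 24; EF_I = 24+7 = 31
ES_J = max(EF_D=15, EF_F=13, EF_G=27, EF_I=31) = 31; EF_J = 31+16 = 47
Expected project duration μ = 47 days. Critical path: A → C → H → I → J.

Backward pass:
LF_J = 47; LS_J = 47−16 = 31
LF_I = LS_J = 31; LS_I = 31−7 = 24
LF_H = LS_I = 24; LS_H = 24−5 = 19
LF_G = LS_J = 31; LS_G = 31−8 = 23
LF_F = LS_J = 31; LS_F = 31−4 = 27
LF_E = min(LS_H=19, LS_I=24) = 19; LS_E = 19−5 = 14
LF_D = LS_J = 31; LS_D = 31−6 = 25
LF_C = min(LS_G=23, LS_H=19) = 19; LS_C = 19−10 = 9
LF_B = LS_C = 9; LS_B = 9−3 = 6
LF_A = min(LS_C=9, LS_D=25, LS_E=14, LS_F=27, LS_G=23) = 9; LS_A = 9−9 = 0
Slack_F = LS_F − ES_F = 27 − 9 = 18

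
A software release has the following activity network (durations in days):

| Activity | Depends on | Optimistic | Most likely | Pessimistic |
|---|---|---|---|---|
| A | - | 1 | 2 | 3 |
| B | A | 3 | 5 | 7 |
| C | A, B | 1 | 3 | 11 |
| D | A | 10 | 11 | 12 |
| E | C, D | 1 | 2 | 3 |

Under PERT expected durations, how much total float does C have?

te_A = (1 + 4·2 + 3)/6 = 12/6 = 2
te_B = (3 + 4·5 + 7)/6 = 30/6 = 5
te_C = (1 + 4·3 + 11)/6 = 24/6 = 4
te_D = (10 + 4·11 + 12)/6 = 66/6 = 11
te_E = (1 + 4·2 + 3)/6 = 12/6 = 2

Forward pass:
ES_A = 0; EF_A = 2
ES_B = 2; EF_B = 2+5 = 7
ES_C = max(EF_A=2, EF_B=7) = 7; EF_C = 7+4 = 11
ES_D = 2; EF_D = 2+11 = 13
ES_E = max(EF_C=11, EF_D=13) = 13; EF_E = 13+2 = 15
Expected project duration μ = 15 days. Critical path: A → D → E.

Backward pass:
LF_E = 15; LS_E = 15−2 = 13
LF_D = LS_E = 13; LS_D = 13−11 = 2
LF_C = LS_E = 13; LS_C = 13−4 = 9
LF_B = LS_C = 9; LS_B = 9−5 = 4
LF_A = min(LS_B=4, LS_C=9, LS_D=2) = 2; LS_A = 2−2 = 0
Slack_C = LS_C − ES_C = 9 − 7 = 2

2 days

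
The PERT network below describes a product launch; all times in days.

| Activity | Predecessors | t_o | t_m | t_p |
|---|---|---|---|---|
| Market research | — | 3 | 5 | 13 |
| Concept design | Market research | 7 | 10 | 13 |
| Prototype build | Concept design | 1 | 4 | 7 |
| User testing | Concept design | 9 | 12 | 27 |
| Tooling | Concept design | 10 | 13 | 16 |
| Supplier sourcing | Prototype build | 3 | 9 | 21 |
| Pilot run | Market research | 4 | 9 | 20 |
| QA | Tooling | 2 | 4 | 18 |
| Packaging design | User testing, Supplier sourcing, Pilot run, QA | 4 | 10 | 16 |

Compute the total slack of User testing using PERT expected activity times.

te_Market research = (3 + 4·5 + 13)/6 = 36/6 = 6
te_Concept design = (7 + 4·10 + 13)/6 = 60/6 = 10
te_Prototype build = (1 + 4·4 + 7)/6 = 24/6 = 4
te_User testing = (9 + 4·12 + 27)/6 = 84/6 = 14
te_Tooling = (10 + 4·13 + 16)/6 = 78/6 = 13
te_Supplier sourcing = (3 + 4·9 + 21)/6 = 60/6 = 10
te_Pilot run = (4 + 4·9 + 20)/6 = 60/6 = 10
te_QA = (2 + 4·4 + 18)/6 = 36/6 = 6
te_Packaging design = (4 + 4·10 + 16)/6 = 60/6 = 10

Forward pass:
ES_Market research = 0; EF_Market research = 6
ES_Concept design = 6; EF_Concept design = 6+10 = 16
ES_Prototype build = 16; EF_Prototype build = 16+4 = 20
ES_User testing = 16; EF_User testing = 16+14 = 30
ES_Tooling = 16; EF_Tooling = 16+13 = 29
ES_Supplier sourcing = 20; EF_Supplier sourcing = 20+10 = 30
ES_Pilot run = 6; EF_Pilot run = 6+10 = 16
ES_QA = 29; EF_QA = 29+6 = 35
ES_Packaging design = max(EF_User testing=30, EF_Supplier sourcing=30, EF_Pilot run=16, EF_QA=35) = 35; EF_Packaging design = 35+10 = 45
Expected project duration μ = 45 days. Critical path: Market research → Concept design → Tooling → QA → Packaging design.

Backward pass:
LF_Packaging design = 45; LS_Packaging design = 45−10 = 35
LF_QA = LS_Packaging design = 35; LS_QA = 35−6 = 29
LF_Pilot run = LS_Packaging design = 35; LS_Pilot run = 35−10 = 25
LF_Supplier sourcing = LS_Packaging design = 35; LS_Supplier sourcing = 35−10 = 25
LF_Tooling = LS_QA = 29; LS_Tooling = 29−13 = 16
LF_User testing = LS_Packaging design = 35; LS_User testing = 35−14 = 21
LF_Prototype build = LS_Supplier sourcing = 25; LS_Prototype build = 25−4 = 21
LF_Concept design = min(LS_Prototype build=21, LS_User testing=21, LS_Tooling=16) = 16; LS_Concept design = 16−10 = 6
LF_Market research = min(LS_Concept design=6, LS_Pilot run=25) = 6; LS_Market research = 6−6 = 0
Slack_User testing = LS_User testing − ES_User testing = 21 − 16 = 5

5 days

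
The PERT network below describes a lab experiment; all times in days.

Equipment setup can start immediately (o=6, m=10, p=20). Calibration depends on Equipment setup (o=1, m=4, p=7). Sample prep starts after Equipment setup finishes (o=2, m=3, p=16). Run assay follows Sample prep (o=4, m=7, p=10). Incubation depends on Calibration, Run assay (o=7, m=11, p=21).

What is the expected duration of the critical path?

35 days

te_Equipment setup = (6 + 4·10 + 20)/6 = 66/6 = 11
te_Calibration = (1 + 4·4 + 7)/6 = 24/6 = 4
te_Sample prep = (2 + 4·3 + 16)/6 = 30/6 = 5
te_Run assay = (4 + 4·7 + 10)/6 = 42/6 = 7
te_Incubation = (7 + 4·11 + 21)/6 = 72/6 = 12

Forward pass:
ES_Equipment setup = 0; EF_Equipment setup = 11
ES_Calibration = 11; EF_Calibration = 11+4 = 15
ES_Sample prep = 11; EF_Sample prep = 11+5 = 16
ES_Run assay = 16; EF_Run assay = 16+7 = 23
ES_Incubation = max(EF_Calibration=15, EF_Run assay=23) = 23; EF_Incubation = 23+12 = 35
Expected project duration μ = 35 days. Critical path: Equipment setup → Sample prep → Run assay → Incubation.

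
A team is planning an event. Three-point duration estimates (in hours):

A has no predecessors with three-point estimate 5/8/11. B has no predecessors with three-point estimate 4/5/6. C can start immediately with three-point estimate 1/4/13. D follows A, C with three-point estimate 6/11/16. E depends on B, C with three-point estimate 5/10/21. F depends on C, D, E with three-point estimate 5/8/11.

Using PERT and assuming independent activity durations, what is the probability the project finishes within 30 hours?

te_A = (5 + 4·8 + 11)/6 = 48/6 = 8; σ²_A = ((11−5)/6)² = 1.000
te_B = (4 + 4·5 + 6)/6 = 30/6 = 5; σ²_B = ((6−4)/6)² = 0.111
te_C = (1 + 4·4 + 13)/6 = 30/6 = 5; σ²_C = ((13−1)/6)² = 4.000
te_D = (6 + 4·11 + 16)/6 = 66/6 = 11; σ²_D = ((16−6)/6)² = 2.778
te_E = (5 + 4·10 + 21)/6 = 66/6 = 11; σ²_E = ((21−5)/6)² = 7.111
te_F = (5 + 4·8 + 11)/6 = 48/6 = 8; σ²_F = ((11−5)/6)² = 1.000

Forward pass:
ES_A = 0; EF_A = 8
ES_B = 0; EF_B = 5
ES_C = 0; EF_C = 5
ES_D = max(EF_A=8, EF_C=5) = 8; EF_D = 8+11 = 19
ES_E = max(EF_B=5, EF_C=5) = 5; EF_E = 5+11 = 16
ES_F = max(EF_C=5, EF_D=19, EF_E=16) = 19; EF_F = 19+8 = 27
Expected project duration μ = 27 hours. Critical path: A → D → F.

Variance along critical path = 1.000 + 2.778 + 1.000 = 4.778; σ = √4.778 = 2.186 hours.
Z = (30 − 27) / 2.186 = 1.372
P(T ≤ 30) = Φ(1.372) ≈ 0.915

0.915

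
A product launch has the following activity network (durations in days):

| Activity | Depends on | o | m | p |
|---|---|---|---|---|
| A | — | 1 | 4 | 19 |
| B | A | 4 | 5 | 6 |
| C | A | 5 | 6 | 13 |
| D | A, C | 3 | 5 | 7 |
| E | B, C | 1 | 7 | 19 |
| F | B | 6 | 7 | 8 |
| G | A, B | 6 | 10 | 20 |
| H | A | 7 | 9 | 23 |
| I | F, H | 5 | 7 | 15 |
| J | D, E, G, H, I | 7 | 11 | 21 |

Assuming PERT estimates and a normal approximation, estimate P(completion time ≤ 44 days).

0.925

te_A = (1 + 4·4 + 19)/6 = 36/6 = 6; σ²_A = ((19−1)/6)² = 9.000
te_B = (4 + 4·5 + 6)/6 = 30/6 = 5; σ²_B = ((6−4)/6)² = 0.111
te_C = (5 + 4·6 + 13)/6 = 42/6 = 7; σ²_C = ((13−5)/6)² = 1.778
te_D = (3 + 4·5 + 7)/6 = 30/6 = 5; σ²_D = ((7−3)/6)² = 0.444
te_E = (1 + 4·7 + 19)/6 = 48/6 = 8; σ²_E = ((19−1)/6)² = 9.000
te_F = (6 + 4·7 + 8)/6 = 42/6 = 7; σ²_F = ((8−6)/6)² = 0.111
te_G = (6 + 4·10 + 20)/6 = 66/6 = 11; σ²_G = ((20−6)/6)² = 5.444
te_H = (7 + 4·9 + 23)/6 = 66/6 = 11; σ²_H = ((23−7)/6)² = 7.111
te_I = (5 + 4·7 + 15)/6 = 48/6 = 8; σ²_I = ((15−5)/6)² = 2.778
te_J = (7 + 4·11 + 21)/6 = 72/6 = 12; σ²_J = ((21−7)/6)² = 5.444

Forward pass:
ES_A = 0; EF_A = 6
ES_B = 6; EF_B = 6+5 = 11
ES_C = 6; EF_C = 6+7 = 13
ES_D = max(EF_A=6, EF_C=13) = 13; EF_D = 13+5 = 18
ES_E = max(EF_B=11, EF_C=13) = 13; EF_E = 13+8 = 21
ES_F = 11; EF_F = 11+7 = 18
ES_G = max(EF_A=6, EF_B=11) = 11; EF_G = 11+11 = 22
ES_H = 6; EF_H = 6+11 = 17
ES_I = max(EF_F=18, EF_H=17) = 18; EF_I = 18+8 = 26
ES_J = max(EF_D=18, EF_E=21, EF_G=22, EF_H=17, EF_I=26) = 26; EF_J = 26+12 = 38
Expected project duration μ = 38 days. Critical path: A → B → F → I → J.

Variance along critical path = 9.000 + 0.111 + 0.111 + 2.778 + 5.444 = 17.444; σ = √17.444 = 4.177 days.
Z = (44 − 38) / 4.177 = 1.437
P(T ≤ 44) = Φ(1.437) ≈ 0.925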